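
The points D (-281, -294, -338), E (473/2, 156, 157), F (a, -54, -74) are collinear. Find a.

-5

Direction DE = (1035/2, 450, 495). From the y-coordinate of F, the parameter along the line is τ = (-54 − (-294))/450 = 8/15.
Then a = (-281) + 8/15·(1035/2) = -5.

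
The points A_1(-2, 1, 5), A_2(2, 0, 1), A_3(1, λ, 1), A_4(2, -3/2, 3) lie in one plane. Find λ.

1

Coplanarity ⇔ det[A_1A_2; A_1A_3; A_1A_4] = 0.
Expanding, this is linear in λ: (8)λ + (-8) = 0.
So λ = 1.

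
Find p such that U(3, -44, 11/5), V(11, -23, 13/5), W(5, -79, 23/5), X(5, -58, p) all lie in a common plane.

Normal to plane UVW: n = (322/5, -92/5, -322); plane equation n·P = 1472/5.
Requiring n·X = 1472/5: (-322)p + (6946/5) = 1472/5.
So p = 17/5.

17/5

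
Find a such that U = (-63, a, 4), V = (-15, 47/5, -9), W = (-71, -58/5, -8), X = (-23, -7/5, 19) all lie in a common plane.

-12

Coplanarity ⇔ det[UV; UW; UX] = 0.
Expanding, this is linear in a: (-1560)a + (-18720) = 0.
So a = -12.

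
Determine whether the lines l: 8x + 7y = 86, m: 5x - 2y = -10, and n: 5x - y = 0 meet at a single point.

Yes

Lines aᵢx + bᵢy = cᵢ with pairwise distinct directions are concurrent exactly when det[aᵢ bᵢ cᵢ] = 0.
Here the determinant is 0.
It vanishes, so the lines are concurrent at (2, 10).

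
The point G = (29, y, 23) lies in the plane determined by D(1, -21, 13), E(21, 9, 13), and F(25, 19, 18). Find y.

Coplanarity requires DE · (DF × DG) = 0.
DE = (20, 30, 0), DF = (24, 40, 5); the triple product is linear in y with coefficient -100 and constant term 2900.
Setting it to zero: y = 29.

29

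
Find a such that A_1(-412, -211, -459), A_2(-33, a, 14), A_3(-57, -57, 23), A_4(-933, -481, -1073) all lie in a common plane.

-27

Coplanarity ⇔ det[A_1A_2; A_1A_3; A_1A_4] = 0.
Expanding, this is linear in a: (-33152)a + (-895104) = 0.
So a = -27.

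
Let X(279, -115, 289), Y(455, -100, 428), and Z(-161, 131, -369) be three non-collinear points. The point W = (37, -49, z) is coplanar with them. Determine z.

3

The plane through X, Y, Z has equation −44064x + 54648y + 49896z = -4158432.
Substituting W: (49896)z + (-4308120) = -4158432, so z = 3.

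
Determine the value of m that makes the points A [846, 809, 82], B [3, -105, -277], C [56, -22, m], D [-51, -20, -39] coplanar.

-208

The points are coplanar iff AB · (AC × AD) = 0.
Expanding, this is linear in m: (121011)m + (25170288) = 0.
So m = -208.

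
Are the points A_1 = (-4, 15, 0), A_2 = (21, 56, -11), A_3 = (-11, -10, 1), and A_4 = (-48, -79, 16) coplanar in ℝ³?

A normal to the plane through A_1, A_2, A_3 is n = A_1A_2 × A_1A_3 = (-234, 52, -338).
The plane has equation n·P = 1716. For A_4: n·A_4 = 1716.
Equal, so A_4 lies in the plane and all four are coplanar.

Yes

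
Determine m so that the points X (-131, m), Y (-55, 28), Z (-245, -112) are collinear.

-28

The three points are collinear iff det[XY; XZ] = 0.
This determinant is linear in m: (-190)m + (-5320) = 0, so m = -28.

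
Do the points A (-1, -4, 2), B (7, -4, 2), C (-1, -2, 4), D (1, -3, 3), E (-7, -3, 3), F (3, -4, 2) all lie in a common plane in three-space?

The plane through A, B, C has normal n = AB × AC = (0, -16, 16) and equation n·P = 96.
Checking the remaining points: n·D = 96, n·E = 96, n·F = 96.
All equal 96, so all 6 points lie in one plane.

Yes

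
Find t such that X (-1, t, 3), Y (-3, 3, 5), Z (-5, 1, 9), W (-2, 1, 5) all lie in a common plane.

2

The points are coplanar iff XY · (XZ × XW) = 0.
Expanding, this is linear in t: (-4)t + (8) = 0.
So t = 2.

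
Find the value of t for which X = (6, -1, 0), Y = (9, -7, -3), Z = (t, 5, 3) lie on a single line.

3

Collinearity requires XY × XZ = 0; each component is linear in t.
The y-component gives (-3)t + (9) = 0, so t = 3.
The remaining components then also vanish.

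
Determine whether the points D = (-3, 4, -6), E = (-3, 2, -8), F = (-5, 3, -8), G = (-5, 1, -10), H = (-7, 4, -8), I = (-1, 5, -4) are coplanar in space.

Yes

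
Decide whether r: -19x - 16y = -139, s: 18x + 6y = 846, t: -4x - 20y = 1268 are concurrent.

Intersecting r and s: solving the 2×2 system gives (x, y) = (73, -78).
Substitute into t: (-4)(73) + (-20)(-78) = 1268.
This equals 1268, so (73, -78) lies on all three lines and they are concurrent.

Yes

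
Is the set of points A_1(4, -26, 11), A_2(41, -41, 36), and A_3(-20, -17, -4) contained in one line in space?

A_1A_2 = (37, -15, 25), A_1A_3 = (-24, 9, -15).
Comparing components 3 and 1: (25)(-24) − (37)(-15) = -45 ≠ 0, so A_1A_2 and A_1A_3 are not parallel and the points are not collinear.

No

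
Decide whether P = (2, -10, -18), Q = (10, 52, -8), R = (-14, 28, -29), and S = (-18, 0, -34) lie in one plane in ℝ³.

No

With P as base: PQ = (8, 62, 10), PR = (-16, 38, -11), PS = (-20, 10, -16).
PR × PS = (-498, -36, 600).
PQ · (PR × PS) = -216.
Since -216 ≠ 0, the four points are not coplanar.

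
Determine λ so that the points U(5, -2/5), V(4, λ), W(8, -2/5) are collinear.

Collinearity: (V − U) must be parallel to (W − U) = (3, 0).
Cross-multiplying the components: (λ − (-2/5))·(3) = (-1)·(0).
Solving gives λ = -2/5.

-2/5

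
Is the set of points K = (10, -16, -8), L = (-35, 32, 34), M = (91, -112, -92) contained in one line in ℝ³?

No

KL = (-45, 48, 42), KM = (81, -96, -84).
KL × KM = (0, -378, 432).
The cross product is nonzero, so the points do not lie on one line.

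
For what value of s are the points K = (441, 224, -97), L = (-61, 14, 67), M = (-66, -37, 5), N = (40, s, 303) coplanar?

263

Normal to plane KLM: n = (21384, -31944, 24552); plane equation n·P = -106656.
Requiring n·N = -106656: (-31944)s + (8294616) = -106656.
So s = 263.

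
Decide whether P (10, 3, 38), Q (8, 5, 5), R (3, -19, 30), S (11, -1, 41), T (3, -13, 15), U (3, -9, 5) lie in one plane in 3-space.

The plane through P, Q, R has normal n = PQ × PR = (-742, 215, 58) and equation n·X = -4571.
Checking the remaining points: n·S = -5999, n·T = -4151, n·U = -3871.
Since n·S = -5999 ≠ -4571, S is off the plane and the points are not all coplanar.

No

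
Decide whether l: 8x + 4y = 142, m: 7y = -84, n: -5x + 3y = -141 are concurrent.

No

Intersecting l and m: solving the 2×2 system gives (x, y) = (95/4, -12).
Substitute into n: (-5)(95/4) + (3)(-12) = -619/4.
But n requires -141 ≠ -619/4, so the three lines have no common point.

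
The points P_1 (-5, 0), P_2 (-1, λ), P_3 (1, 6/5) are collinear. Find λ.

Collinearity: (P_2 − P_1) must be parallel to (P_3 − P_1) = (6, 6/5).
Cross-multiplying the components: (λ − 0)·(6) = (4)·(6/5).
Solving gives λ = 4/5.

4/5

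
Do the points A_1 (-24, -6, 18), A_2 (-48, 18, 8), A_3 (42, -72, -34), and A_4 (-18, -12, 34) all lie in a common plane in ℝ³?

With A_1 as base: A_1A_2 = (-24, 24, -10), A_1A_3 = (66, -66, -52), A_1A_4 = (6, -6, 16).
A_1A_3 × A_1A_4 = (-1368, -1368, 0).
A_1A_2 · (A_1A_3 × A_1A_4) = 0.
The scalar triple product vanishes, so the four points are coplanar.

Yes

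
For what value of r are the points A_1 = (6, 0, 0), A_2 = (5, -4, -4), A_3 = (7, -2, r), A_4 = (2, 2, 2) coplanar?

-2

Normal to plane A_1A_2A_4: n = (0, 18, -18); plane equation n·P = 0.
Requiring n·A_3 = 0: (-18)r + (-36) = 0.
So r = -2.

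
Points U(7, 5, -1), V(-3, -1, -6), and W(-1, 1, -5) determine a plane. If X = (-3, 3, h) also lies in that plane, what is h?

The plane through U, V, W has equation 4x − 8z = 36.
Substituting X: (-8)h + (-12) = 36, so h = -6.

-6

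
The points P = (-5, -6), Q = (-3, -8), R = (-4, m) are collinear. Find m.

-7

The three points are collinear iff det[PQ; PR] = 0.
This determinant is linear in m: (2)m + (14) = 0, so m = -7.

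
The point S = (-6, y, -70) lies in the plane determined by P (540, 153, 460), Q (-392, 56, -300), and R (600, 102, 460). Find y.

-3

A normal to the plane is n = PQ × PR = (-38760, -45600, 53352).
S lies in the plane iff n · PS = 0.
This gives (-45600)y + (-136800) = 0, so y = -3.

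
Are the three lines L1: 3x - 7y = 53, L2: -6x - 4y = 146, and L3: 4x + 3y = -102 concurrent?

Yes

Intersecting L1 and L2: solving the 2×2 system gives (x, y) = (-15, -14).
Substitute into L3: (4)(-15) + (3)(-14) = -102.
This equals -102, so (-15, -14) lies on all three lines and they are concurrent.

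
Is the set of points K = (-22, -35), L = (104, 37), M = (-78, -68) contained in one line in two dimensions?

No

KL = (126, 72), KM = (-56, -33).
det[KL; KM] = (126)(-33) − (72)(-56) = -126.
The determinant is nonzero, so they are not collinear.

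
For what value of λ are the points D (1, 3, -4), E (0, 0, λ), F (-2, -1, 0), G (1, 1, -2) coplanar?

-1

Normal to plane DFG: n = (0, 6, 6); plane equation n·P = -6.
Requiring n·E = -6: (6)λ + (0) = -6.
So λ = -1.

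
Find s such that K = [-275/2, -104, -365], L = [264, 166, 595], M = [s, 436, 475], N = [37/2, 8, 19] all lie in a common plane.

-271/2

Normal to plane KLN: n = (-3840, -4416, 2848); plane equation n·P = -52256.
Requiring n·M = -52256: (-3840)s + (-572576) = -52256.
So s = -271/2.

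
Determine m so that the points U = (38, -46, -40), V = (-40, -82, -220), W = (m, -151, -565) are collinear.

-379/2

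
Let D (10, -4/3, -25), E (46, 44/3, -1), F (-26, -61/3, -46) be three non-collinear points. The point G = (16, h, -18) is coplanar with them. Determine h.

Coplanarity requires DE · (DF × DG) = 0.
DE = (36, 16, 24), DF = (-36, -19, -21); the triple product is linear in h with coefficient -108 and constant term -180.
Setting it to zero: h = -5/3.

-5/3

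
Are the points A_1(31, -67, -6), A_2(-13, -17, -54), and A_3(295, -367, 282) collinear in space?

A_1A_2 = (-44, 50, -48), A_1A_3 = (264, -300, 288).
A_1A_2 × A_1A_3 = (0, 0, 0).
The cross product vanishes, so the three points are collinear.

Yes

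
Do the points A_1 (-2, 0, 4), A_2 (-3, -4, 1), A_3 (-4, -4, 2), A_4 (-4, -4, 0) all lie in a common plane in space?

No

A normal to the plane through A_1, A_2, A_3 is n = A_1A_2 × A_1A_3 = (-4, 4, -4).
The plane has equation n·P = -8. For A_4: n·A_4 = 0.
0 ≠ -8, so A_4 is off the plane.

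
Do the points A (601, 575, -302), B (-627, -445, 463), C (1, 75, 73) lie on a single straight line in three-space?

No

AB = (-1228, -1020, 765), AC = (-600, -500, 375).
Comparing components 3 and 1: (765)(-600) − (-1228)(375) = 1500 ≠ 0, so AB and AC are not parallel and the points are not collinear.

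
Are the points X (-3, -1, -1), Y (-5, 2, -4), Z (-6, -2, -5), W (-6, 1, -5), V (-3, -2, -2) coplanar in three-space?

No

The plane through X, Y, Z has normal n = XY × XZ = (-15, 1, 11) and equation n·P = 33.
Checking the remaining points: n·W = 36, n·V = 21.
Since n·W = 36 ≠ 33, W is off the plane and the points are not all coplanar.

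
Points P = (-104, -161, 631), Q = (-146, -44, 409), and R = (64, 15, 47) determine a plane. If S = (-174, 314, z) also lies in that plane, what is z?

-379

Coplanarity requires PQ · (PR × PS) = 0.
PQ = (-42, 117, -222), PR = (168, 176, -584); the triple product is linear in z with coefficient -27048 and constant term -10251192.
Setting it to zero: z = -379.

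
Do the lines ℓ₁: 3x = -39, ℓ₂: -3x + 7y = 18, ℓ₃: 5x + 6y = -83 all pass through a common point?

Lines aᵢx + bᵢy = cᵢ with pairwise distinct directions are concurrent exactly when det[aᵢ bᵢ cᵢ] = 0.
Here the determinant is 0.
It vanishes, so the lines are concurrent at (-13, -3).

Yes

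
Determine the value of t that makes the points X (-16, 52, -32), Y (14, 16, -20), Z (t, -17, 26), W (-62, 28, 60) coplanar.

14

Normal to plane XYW: n = (-3024, -3312, -2376); plane equation n·P = -47808.
Requiring n·Z = -47808: (-3024)t + (-5472) = -47808.
So t = 14.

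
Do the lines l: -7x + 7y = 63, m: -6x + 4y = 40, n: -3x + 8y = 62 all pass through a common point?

Yes

Intersecting l and m: solving the 2×2 system gives (x, y) = (-2, 7).
Substitute into n: (-3)(-2) + (8)(7) = 62.
This equals 62, so (-2, 7) lies on all three lines and they are concurrent.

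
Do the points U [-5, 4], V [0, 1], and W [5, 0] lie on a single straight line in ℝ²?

UV = (5, -3), UW = (10, -4).
Twice the signed area of △UVW is (5)(-4) − (-3)(10) = 10.
The area is nonzero, so the three points are not collinear.

No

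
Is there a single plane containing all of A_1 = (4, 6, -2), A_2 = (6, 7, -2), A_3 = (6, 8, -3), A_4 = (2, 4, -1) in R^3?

Yes

The four points are coplanar iff the 3×3 determinant with rows A_1A_2, A_1A_3, A_1A_4 is zero.
Rows: (2, 1, 0), (2, 2, -1), (-2, -2, 1).
Expanding along the first row: (2)(0) − (1)(0) + (0)(0) = 0.
Zero determinant ⇒ coplanar.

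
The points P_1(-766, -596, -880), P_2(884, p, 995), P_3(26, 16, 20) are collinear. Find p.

679

Collinearity requires P_1P_2 × P_1P_3 = 0; each component is linear in p.
The x-component gives (900)p + (-611100) = 0, so p = 679.
The remaining components then also vanish.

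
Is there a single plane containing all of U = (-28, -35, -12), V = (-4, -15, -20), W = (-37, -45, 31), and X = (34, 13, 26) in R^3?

A normal to the plane through U, V, W is n = UV × UW = (780, -960, -60).
The plane has equation n·P = 12480. For X: n·X = 12480.
Equal, so X lies in the plane and all four are coplanar.

Yes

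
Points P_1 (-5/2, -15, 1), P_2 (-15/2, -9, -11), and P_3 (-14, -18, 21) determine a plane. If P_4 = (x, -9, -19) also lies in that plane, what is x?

1/2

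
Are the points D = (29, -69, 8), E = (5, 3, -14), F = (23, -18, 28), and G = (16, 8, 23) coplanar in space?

No

With D as base: DE = (-24, 72, -22), DF = (-6, 51, 20), DG = (-13, 77, 15).
DF × DG = (-775, -170, 201).
DE · (DF × DG) = 1938.
Since 1938 ≠ 0, the four points are not coplanar.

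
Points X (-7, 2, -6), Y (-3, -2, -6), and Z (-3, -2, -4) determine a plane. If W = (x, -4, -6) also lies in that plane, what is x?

The plane through X, Y, Z has equation −8x − 8y = 40.
Substituting W: (-8)x + (32) = 40, so x = -1.

-1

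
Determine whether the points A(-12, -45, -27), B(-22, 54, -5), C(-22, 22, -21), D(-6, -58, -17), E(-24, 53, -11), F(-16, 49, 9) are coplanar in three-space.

Yes

The plane through A, B, C has normal n = AB × AC = (-880, -160, 320) and equation n·P = 9120.
Checking the remaining points: n·D = 9120, n·E = 9120, n·F = 9120.
All equal 9120, so all 6 points lie in one plane.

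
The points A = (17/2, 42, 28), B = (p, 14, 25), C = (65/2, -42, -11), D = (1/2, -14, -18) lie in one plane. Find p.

57/2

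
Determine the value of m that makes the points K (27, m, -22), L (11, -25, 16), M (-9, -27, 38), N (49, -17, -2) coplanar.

-27

Coplanarity ⇔ det[KL; KM; KN] = 0.
Expanding, this is linear in m: (-476)m + (-12852) = 0.
So m = -27.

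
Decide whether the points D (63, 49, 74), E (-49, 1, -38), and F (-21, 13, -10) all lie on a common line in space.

DE = (-112, -48, -112), DF = (-84, -36, -84).
DE × DF = (0, 0, 0).
The cross product vanishes, so the three points are collinear.

Yes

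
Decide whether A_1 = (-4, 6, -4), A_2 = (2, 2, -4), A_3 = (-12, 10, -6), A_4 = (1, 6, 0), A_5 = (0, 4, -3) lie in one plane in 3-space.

The plane through A_1, A_2, A_3 has normal n = A_1A_2 × A_1A_3 = (8, 12, -8) and equation n·P = 72.
Checking the remaining points: n·A_4 = 80, n·A_5 = 72.
Since n·A_4 = 80 ≠ 72, A_4 is off the plane and the points are not all coplanar.

No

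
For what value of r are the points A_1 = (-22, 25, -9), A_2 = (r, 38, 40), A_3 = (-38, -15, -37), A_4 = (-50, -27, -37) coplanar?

Coplanarity ⇔ det[A_1A_2; A_1A_3; A_1A_4] = 0.
Expanding, this is linear in r: (-336)r + (-17136) = 0.
So r = -51.

-51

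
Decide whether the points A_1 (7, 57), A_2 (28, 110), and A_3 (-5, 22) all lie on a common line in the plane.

No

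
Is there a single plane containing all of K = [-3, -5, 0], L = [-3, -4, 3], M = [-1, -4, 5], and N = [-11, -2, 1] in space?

Yes

A normal to the plane through K, L, M is n = KL × KM = (2, 6, -2).
The plane has equation n·P = -36. For N: n·N = -36.
Equal, so N lies in the plane and all four are coplanar.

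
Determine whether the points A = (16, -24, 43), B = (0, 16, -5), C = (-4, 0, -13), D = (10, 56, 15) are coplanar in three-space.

Yes

The four points are coplanar iff the 3×3 determinant with rows AB, AC, AD is zero.
Rows: (-16, 40, -48), (-20, 24, -56), (-6, 80, -28).
Expanding along the first row: (-16)(3808) − (40)(224) + (-48)(-1456) = 0.
Zero determinant ⇒ coplanar.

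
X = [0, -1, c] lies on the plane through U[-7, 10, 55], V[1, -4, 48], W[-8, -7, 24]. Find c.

The plane through U, V, W has equation 315x + 255y − 150z = -7905.
Substituting X: (-150)c + (-255) = -7905, so c = 51.

51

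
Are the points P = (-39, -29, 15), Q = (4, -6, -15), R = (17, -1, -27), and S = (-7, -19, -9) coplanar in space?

No

With P as base: PQ = (43, 23, -30), PR = (56, 28, -42), PS = (32, 10, -24).
PR × PS = (-252, 0, -336).
PQ · (PR × PS) = -756.
Since -756 ≠ 0, the four points are not coplanar.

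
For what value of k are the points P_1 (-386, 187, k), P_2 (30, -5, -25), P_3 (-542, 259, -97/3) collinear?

-91/3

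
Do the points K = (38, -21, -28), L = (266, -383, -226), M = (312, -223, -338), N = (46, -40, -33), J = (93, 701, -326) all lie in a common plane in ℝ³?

The plane through K, L, M has normal n = KL × KM = (72224, 16428, 53132) and equation n·P = 911828.
Checking the remaining points: n·N = 911828, n·J = 911828.
All equal 911828, so all 5 points lie in one plane.

Yes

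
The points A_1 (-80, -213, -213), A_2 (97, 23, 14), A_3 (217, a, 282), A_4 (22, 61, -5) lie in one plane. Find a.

387

Coplanarity ⇔ det[A_1A_2; A_1A_3; A_1A_4] = 0.
Expanding, this is linear in a: (13662)a + (-5287194) = 0.
So a = 387.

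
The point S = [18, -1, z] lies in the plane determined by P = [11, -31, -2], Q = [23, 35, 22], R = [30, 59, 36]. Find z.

The plane through P, Q, R has equation 348x − 174z = 4176.
Substituting S: (-174)z + (6264) = 4176, so z = 12.

12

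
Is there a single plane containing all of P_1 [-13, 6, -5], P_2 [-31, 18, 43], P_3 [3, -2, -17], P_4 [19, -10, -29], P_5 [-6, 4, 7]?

The plane through P_1, P_2, P_3 has normal n = P_1P_2 × P_1P_3 = (240, 552, -48) and equation n·P = 432.
Checking the remaining points: n·P_4 = 432, n·P_5 = 432.
All equal 432, so all 5 points lie in one plane.

Yes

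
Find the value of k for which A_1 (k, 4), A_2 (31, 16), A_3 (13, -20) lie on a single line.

Collinearity: (A_1 − A_2) must be parallel to (A_3 − A_2) = (-18, -36).
Cross-multiplying the components: (k − 31)·(-36) = (-12)·(-18).
Solving gives k = 25.

25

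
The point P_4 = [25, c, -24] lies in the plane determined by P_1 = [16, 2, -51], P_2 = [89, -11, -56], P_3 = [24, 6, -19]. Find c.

5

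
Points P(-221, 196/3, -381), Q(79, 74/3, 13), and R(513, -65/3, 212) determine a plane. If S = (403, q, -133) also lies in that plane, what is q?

A normal to the plane is n = PQ × PR = (30488/3, 111296, 11248/3).
S lies in the plane iff n · PS = 0.
This gives (111296)q + (0) = 0, so q = 0.

0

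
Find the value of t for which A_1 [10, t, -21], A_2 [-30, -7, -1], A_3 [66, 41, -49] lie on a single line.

13

Collinearity requires A_1A_2 × A_1A_3 = 0; each component is linear in t.
The x-component gives (48)t + (-624) = 0, so t = 13.
The remaining components then also vanish.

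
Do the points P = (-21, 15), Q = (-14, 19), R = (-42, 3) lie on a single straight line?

Yes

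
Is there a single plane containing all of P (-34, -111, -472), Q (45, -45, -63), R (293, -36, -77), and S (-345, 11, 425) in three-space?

No

A normal to the plane through P, Q, R is n = PQ × PR = (-4605, 102538, -15657).
The plane has equation n·X = -3835044. For S: n·S = -3937582.
-3937582 ≠ -3835044, so S is off the plane.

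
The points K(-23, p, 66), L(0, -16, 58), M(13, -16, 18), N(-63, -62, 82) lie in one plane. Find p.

-33

Coplanarity ⇔ det[KL; KM; KN] = 0.
Expanding, this is linear in p: (-2208)p + (-72864) = 0.
So p = -33.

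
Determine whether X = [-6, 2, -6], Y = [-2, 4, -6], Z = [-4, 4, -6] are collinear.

XY = (4, 2, 0), XZ = (2, 2, 0).
XY × XZ = (0, 0, 4).
The cross product is nonzero, so the points do not lie on one line.

No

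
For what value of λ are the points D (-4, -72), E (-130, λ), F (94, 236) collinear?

The three points are collinear iff det[DE; DF] = 0.
This determinant is linear in λ: (-98)λ + (-45864) = 0, so λ = -468.

-468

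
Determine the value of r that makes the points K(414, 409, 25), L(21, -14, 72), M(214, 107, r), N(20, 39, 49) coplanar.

Normal to plane KLN: n = (7238, -9086, -21252); plane equation n·P = -1250942.
Requiring n·M = -1250942: (-21252)r + (576730) = -1250942.
So r = 86.

86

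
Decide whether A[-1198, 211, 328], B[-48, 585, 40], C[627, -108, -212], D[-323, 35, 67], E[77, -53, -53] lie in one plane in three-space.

Yes

The plane through A, B, C has normal n = AB × AC = (-293832, 95400, -1049400) and equation n·P = 27936936.
Checking the remaining points: n·D = 27936936, n·E = 27936936.
All equal 27936936, so all 5 points lie in one plane.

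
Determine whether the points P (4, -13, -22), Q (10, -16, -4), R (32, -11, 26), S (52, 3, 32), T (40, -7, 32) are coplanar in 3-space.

Yes

The plane through P, Q, R has normal n = PQ × PR = (-180, 216, 96) and equation n·X = -5640.
Checking the remaining points: n·S = -5640, n·T = -5640.
All equal -5640, so all 5 points lie in one plane.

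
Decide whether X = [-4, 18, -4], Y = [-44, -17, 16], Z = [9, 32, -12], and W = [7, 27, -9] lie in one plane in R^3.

No

A normal to the plane through X, Y, Z is n = XY × XZ = (0, -60, -105).
The plane has equation n·P = -660. For W: n·W = -675.
-675 ≠ -660, so W is off the plane.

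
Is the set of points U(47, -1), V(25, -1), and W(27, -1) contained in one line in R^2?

Yes

UV = (-22, 0), UW = (-20, 0).
det[UV; UW] = (-22)(0) − (0)(-20) = 0.
The determinant is zero, so the points are collinear.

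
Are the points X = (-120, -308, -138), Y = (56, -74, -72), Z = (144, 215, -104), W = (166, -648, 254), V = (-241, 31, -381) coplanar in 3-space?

No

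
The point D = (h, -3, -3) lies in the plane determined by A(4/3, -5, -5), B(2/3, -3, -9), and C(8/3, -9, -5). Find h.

2/3

Coplanarity requires AB · (AC × AD) = 0.
AB = (-2/3, 2, -4), AC = (4/3, -4, 0); the triple product is linear in h with coefficient -16 and constant term 32/3.
Setting it to zero: h = 2/3.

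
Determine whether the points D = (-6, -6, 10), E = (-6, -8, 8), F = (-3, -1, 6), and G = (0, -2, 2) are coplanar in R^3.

No

A normal to the plane through D, E, F is n = DE × DF = (18, -6, 6).
The plane has equation n·P = -12. For G: n·G = 24.
24 ≠ -12, so G is off the plane.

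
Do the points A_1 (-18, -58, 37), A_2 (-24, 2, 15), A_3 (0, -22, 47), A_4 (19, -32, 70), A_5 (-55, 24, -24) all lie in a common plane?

Yes

The plane through A_1, A_2, A_3 has normal n = A_1A_2 × A_1A_3 = (1392, -336, -1296) and equation n·P = -53520.
Checking the remaining points: n·A_4 = -53520, n·A_5 = -53520.
All equal -53520, so all 5 points lie in one plane.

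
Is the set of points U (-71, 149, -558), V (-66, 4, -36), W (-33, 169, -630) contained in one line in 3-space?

UV = (5, -145, 522), UW = (38, 20, -72).
Comparing components 3 and 1: (522)(38) − (5)(-72) = 20196 ≠ 0, so UV and UW are not parallel and the points are not collinear.

No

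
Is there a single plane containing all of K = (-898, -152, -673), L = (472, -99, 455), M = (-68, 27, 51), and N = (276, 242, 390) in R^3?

Yes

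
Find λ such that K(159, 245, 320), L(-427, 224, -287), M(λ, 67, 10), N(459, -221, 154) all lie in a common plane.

Coplanarity ⇔ det[KL; KM; KN] = 0.
Expanding, this is linear in λ: (279376)λ + (-7543152) = 0.
So λ = 27.

27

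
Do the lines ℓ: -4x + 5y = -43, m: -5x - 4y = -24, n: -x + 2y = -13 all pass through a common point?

No

Lines aᵢx + bᵢy = cᵢ with pairwise distinct directions are concurrent exactly when det[aᵢ bᵢ cᵢ] = 0.
Here the determinant is -3.
Nonzero, so no common point exists.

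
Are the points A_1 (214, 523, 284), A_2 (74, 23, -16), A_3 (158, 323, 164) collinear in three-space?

Yes

A_1A_2 = (-140, -500, -300), A_1A_3 = (-56, -200, -120).
A_1A_2 × A_1A_3 = (0, 0, 0).
The cross product vanishes, so the three points are collinear.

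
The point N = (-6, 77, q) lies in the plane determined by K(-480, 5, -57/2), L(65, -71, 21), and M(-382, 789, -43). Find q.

Coplanarity requires KL · (KM × KN) = 0.
KL = (545, -76, 99/2), KM = (98, 784, -29/2); the triple product is linear in q with coefficient 434728 and constant term -4564644.
Setting it to zero: q = 21/2.

21/2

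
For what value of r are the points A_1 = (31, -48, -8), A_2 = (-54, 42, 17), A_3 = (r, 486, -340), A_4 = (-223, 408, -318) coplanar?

Normal to plane A_1A_2A_4: n = (-39300, -32700, -15900); plane equation n·P = 478500.
Requiring n·A_3 = 478500: (-39300)r + (-10486200) = 478500.
So r = -279.

-279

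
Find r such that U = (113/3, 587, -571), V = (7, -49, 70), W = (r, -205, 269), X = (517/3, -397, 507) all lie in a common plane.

263/3

Normal to plane UVX: n = (-54864, 119380, 115824); plane equation n·P = 1874012.
Requiring n·W = 1874012: (-54864)r + (6683756) = 1874012.
So r = 263/3.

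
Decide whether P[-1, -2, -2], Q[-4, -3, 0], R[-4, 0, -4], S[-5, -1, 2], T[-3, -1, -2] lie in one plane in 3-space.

No

The plane through P, Q, R has normal n = PQ × PR = (-2, -12, -9) and equation n·X = 44.
Checking the remaining points: n·S = 4, n·T = 36.
Since n·S = 4 ≠ 44, S is off the plane and the points are not all coplanar.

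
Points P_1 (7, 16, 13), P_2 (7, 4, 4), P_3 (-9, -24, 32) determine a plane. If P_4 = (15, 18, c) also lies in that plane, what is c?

Coplanarity requires P_1P_2 · (P_1P_3 × P_1P_4) = 0.
P_1P_2 = (0, -12, -9), P_1P_3 = (-16, -40, 19); the triple product is linear in c with coefficient -192 and constant term -1920.
Setting it to zero: c = -10.

-10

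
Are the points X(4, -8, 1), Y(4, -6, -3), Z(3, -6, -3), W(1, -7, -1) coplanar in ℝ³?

Yes

A normal to the plane through X, Y, Z is n = XY × XZ = (0, 4, 2).
The plane has equation n·P = -30. For W: n·W = -30.
Equal, so W lies in the plane and all four are coplanar.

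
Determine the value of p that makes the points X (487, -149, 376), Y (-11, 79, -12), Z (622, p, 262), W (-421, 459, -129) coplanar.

-419

Normal to plane XYW: n = (120764, 100814, -95760); plane equation n·P = 7785022.
Requiring n·Z = 7785022: (100814)p + (50026088) = 7785022.
So p = -419.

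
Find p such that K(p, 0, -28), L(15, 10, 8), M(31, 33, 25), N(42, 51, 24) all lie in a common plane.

The points are coplanar iff KL · (KM × KN) = 0.
Expanding, this is linear in p: (329)p + (-1645) = 0.
So p = 5.

5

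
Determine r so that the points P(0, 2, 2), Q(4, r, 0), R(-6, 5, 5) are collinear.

0

Collinearity requires PQ × PR = 0; each component is linear in r.
The x-component gives (3)r + (0) = 0, so r = 0.
The remaining components then also vanish.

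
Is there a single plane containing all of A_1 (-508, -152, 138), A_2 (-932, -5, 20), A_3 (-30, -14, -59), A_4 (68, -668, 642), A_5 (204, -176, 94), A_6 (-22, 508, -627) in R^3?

Yes

The plane through A_1, A_2, A_3 has normal n = A_1A_2 × A_1A_3 = (-12675, -139932, -128778) and equation n·P = 9937200.
Checking the remaining points: n·A_4 = 9937200, n·A_5 = 9937200, n·A_6 = 9937200.
All equal 9937200, so all 6 points lie in one plane.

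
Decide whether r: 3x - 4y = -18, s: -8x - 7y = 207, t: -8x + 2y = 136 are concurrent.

Intersecting r and s: solving the 2×2 system gives (x, y) = (-18, -9).
Substitute into t: (-8)(-18) + (2)(-9) = 126.
But t requires 136 ≠ 126, so the three lines have no common point.

No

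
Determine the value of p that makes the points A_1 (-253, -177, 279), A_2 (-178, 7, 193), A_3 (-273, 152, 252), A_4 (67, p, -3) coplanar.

-35

Normal to plane A_1A_2A_3: n = (23326, 3745, 28355); plane equation n·P = 1346702.
Requiring n·A_4 = 1346702: (3745)p + (1477777) = 1346702.
So p = -35.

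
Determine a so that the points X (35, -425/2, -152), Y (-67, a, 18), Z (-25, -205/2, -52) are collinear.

-51/2

Collinearity requires XY × XZ = 0; each component is linear in a.
The x-component gives (100)a + (2550) = 0, so a = -51/2.
The remaining components then also vanish.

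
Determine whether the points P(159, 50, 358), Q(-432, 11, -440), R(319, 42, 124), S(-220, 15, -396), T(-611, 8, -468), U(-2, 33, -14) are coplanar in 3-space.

The plane through P, Q, R has normal n = PQ × PR = (2742, -265974, 10968) and equation n·X = -8936178.
Checking the remaining points: n·S = -8936178, n·T = -8936178, n·U = -8936178.
All equal -8936178, so all 6 points lie in one plane.

Yes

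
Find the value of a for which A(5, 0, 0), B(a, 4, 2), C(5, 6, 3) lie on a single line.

5

Collinearity requires AB × AC = 0; each component is linear in a.
The y-component gives (-3)a + (15) = 0, so a = 5.
The remaining components then also vanish.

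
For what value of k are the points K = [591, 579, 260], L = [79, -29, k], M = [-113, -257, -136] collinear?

Collinearity requires KL × KM = 0; each component is linear in k.
The x-component gives (836)k + (23408) = 0, so k = -28.
The remaining components then also vanish.

-28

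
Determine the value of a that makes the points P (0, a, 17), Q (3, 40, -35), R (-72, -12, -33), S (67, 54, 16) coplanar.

8

The points are coplanar iff PQ · (PR × PS) = 0.
Expanding, this is linear in a: (-3953)a + (31624) = 0.
So a = 8.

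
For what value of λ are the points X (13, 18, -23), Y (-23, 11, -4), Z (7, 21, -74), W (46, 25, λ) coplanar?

The points are coplanar iff XY · (XZ × XW) = 0.
Expanding, this is linear in λ: (-150)λ + (-7200) = 0.
So λ = -48.

-48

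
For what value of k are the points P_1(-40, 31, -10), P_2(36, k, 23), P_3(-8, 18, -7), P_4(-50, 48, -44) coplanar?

-10

Coplanarity ⇔ det[P_1P_2; P_1P_3; P_1P_4] = 0.
Expanding, this is linear in k: (1058)k + (10580) = 0.
So k = -10.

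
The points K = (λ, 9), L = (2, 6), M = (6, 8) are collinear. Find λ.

8

Collinearity: (K − L) must be parallel to (M − L) = (4, 2).
Cross-multiplying the components: (λ − 2)·(2) = (3)·(4).
Solving gives λ = 8.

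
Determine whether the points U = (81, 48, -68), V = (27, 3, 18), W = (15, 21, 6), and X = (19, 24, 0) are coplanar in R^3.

Yes

With U as base: UV = (-54, -45, 86), UW = (-66, -27, 74), UX = (-62, -24, 68).
UW × UX = (-60, -100, -90).
UV · (UW × UX) = 0.
The scalar triple product vanishes, so the four points are coplanar.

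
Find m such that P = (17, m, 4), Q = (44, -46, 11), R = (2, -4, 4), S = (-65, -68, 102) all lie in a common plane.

The points are coplanar iff PQ · (PR × PS) = 0.
Expanding, this is linear in m: (-4585)m + (-73360) = 0.
So m = -16.

-16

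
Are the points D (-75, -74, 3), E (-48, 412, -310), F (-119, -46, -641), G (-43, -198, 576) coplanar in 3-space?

No

The four points are coplanar iff the 3×3 determinant with rows DE, DF, DG is zero.
Rows: (27, 486, -313), (-44, 28, -644), (32, -124, 573).
Expanding along the first row: (27)(-63812) − (486)(-4604) + (-313)(4560) = -912660.
Nonzero ⇒ not coplanar.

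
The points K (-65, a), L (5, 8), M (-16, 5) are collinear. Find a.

The three points are collinear iff det[KL; KM] = 0.
This determinant is linear in a: (-21)a + (-42) = 0, so a = -2.

-2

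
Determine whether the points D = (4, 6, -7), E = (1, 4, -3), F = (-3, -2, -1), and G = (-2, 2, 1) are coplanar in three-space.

The four points are coplanar iff the 3×3 determinant with rows DE, DF, DG is zero.
Rows: (-3, -2, 4), (-7, -8, 6), (-6, -4, 8).
Expanding along the first row: (-3)(-40) − (-2)(-20) + (4)(-20) = 0.
Zero determinant ⇒ coplanar.

Yes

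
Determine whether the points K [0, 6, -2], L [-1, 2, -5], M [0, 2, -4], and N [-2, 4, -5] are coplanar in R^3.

With K as base: KL = (-1, -4, -3), KM = (0, -4, -2), KN = (-2, -2, -3).
KM × KN = (8, 4, -8).
KL · (KM × KN) = 0.
The scalar triple product vanishes, so the four points are coplanar.

Yes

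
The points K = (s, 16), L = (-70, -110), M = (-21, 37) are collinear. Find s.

Collinearity: (K − L) must be parallel to (M − L) = (49, 147).
Cross-multiplying the components: (s − (-70))·(147) = (126)·(49).
Solving gives s = -28.

-28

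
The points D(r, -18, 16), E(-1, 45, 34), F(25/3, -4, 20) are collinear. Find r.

11

Collinearity requires DE × DF = 0; each component is linear in r.
The y-component gives (-14)r + (154) = 0, so r = 11.
The remaining components then also vanish.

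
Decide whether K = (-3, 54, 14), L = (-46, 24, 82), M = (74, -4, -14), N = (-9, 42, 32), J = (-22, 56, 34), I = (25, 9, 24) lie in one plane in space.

The plane through K, L, M has normal n = KL × KM = (4784, 4032, 4804) and equation n·P = 270632.
Checking the remaining points: n·N = 280016, n·J = 283880, n·I = 271184.
Since n·N = 280016 ≠ 270632, N is off the plane and the points are not all coplanar.

No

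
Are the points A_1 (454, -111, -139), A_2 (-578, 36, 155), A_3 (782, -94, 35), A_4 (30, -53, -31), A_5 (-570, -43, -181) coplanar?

No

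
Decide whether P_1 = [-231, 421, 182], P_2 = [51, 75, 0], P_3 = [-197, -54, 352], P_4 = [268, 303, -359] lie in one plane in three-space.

A normal to the plane through P_1, P_2, P_3 is n = P_1P_2 × P_1P_3 = (-145270, -54128, -122186).
The plane has equation n·P = -11468370. For P_4: n·P_4 = -11468370.
Equal, so P_4 lies in the plane and all four are coplanar.

Yes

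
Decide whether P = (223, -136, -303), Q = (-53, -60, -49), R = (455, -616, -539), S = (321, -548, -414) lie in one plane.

The four points are coplanar iff the 3×3 determinant with rows PQ, PR, PS is zero.
Rows: (-276, 76, 254), (232, -480, -236), (98, -412, -111).
Expanding along the first row: (-276)(-43952) − (76)(-2624) + (254)(-48544) = 0.
Zero determinant ⇒ coplanar.

Yes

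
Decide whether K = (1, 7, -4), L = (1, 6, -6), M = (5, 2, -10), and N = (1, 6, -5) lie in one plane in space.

The four points are coplanar iff the 3×3 determinant with rows KL, KM, KN is zero.
Rows: (0, -1, -2), (4, -5, -6), (0, -1, -1).
Expanding along the first row: (0)(-1) − (-1)(-4) + (-2)(-4) = 4.
Nonzero ⇒ not coplanar.

No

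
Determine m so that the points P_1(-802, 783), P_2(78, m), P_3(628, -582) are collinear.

-57

The three points are collinear iff det[P_1P_2; P_1P_3] = 0.
This determinant is linear in m: (-1430)m + (-81510) = 0, so m = -57.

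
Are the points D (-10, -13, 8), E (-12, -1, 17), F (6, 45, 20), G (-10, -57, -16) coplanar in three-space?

Yes

With D as base: DE = (-2, 12, 9), DF = (16, 58, 12), DG = (0, -44, -24).
DF × DG = (-864, 384, -704).
DE · (DF × DG) = 0.
The scalar triple product vanishes, so the four points are coplanar.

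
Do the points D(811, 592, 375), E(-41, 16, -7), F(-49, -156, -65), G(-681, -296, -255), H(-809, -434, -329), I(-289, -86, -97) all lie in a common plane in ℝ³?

No

The plane through D, E, F has normal n = DE × DF = (-32296, -46360, 141936) and equation n·P = -411176.
Checking the remaining points: n·G = -477544, n·H = -449240, n·I = -447288.
Since n·G = -477544 ≠ -411176, G is off the plane and the points are not all coplanar.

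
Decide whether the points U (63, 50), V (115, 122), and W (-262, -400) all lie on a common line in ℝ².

Yes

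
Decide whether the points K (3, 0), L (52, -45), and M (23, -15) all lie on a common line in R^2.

No

KL = (49, -45), KM = (20, -15).
If collinear, KM would be a scalar multiple of KL. But (49)·(-15) ≠ (-45)·(20) (difference 165), so they are not parallel; the points are not collinear.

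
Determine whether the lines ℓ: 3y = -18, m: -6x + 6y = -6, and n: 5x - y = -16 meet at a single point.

No

Intersecting ℓ and m: solving the 2×2 system gives (x, y) = (-5, -6).
Substitute into n: (5)(-5) + (-1)(-6) = -19.
But n requires -16 ≠ -19, so the three lines have no common point.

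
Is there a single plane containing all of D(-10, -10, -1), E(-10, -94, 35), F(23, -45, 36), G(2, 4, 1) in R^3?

With D as base: DE = (0, -84, 36), DF = (33, -35, 37), DG = (12, 14, 2).
DF × DG = (-588, 378, 882).
DE · (DF × DG) = 0.
The scalar triple product vanishes, so the four points are coplanar.

Yes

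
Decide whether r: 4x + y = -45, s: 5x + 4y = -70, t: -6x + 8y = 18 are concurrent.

Intersecting r and s: solving the 2×2 system gives (x, y) = (-10, -5).
Substitute into t: (-6)(-10) + (8)(-5) = 20.
But t requires 18 ≠ 20, so the three lines have no common point.

No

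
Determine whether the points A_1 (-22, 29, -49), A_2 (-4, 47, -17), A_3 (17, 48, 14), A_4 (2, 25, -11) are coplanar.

No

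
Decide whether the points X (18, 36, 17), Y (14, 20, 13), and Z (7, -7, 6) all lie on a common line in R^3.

No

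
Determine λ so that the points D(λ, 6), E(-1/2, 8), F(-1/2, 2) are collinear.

The three points are collinear iff det[DE; DF] = 0.
This determinant is linear in λ: (6)λ + (3) = 0, so λ = -1/2.

-1/2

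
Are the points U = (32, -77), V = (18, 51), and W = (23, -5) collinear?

No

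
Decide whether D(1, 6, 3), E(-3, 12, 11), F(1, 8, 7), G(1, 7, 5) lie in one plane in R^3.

Yes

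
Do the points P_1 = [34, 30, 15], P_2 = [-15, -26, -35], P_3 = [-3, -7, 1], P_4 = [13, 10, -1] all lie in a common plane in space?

No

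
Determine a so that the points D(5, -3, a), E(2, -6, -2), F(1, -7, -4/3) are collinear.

Direction EF = (-1, -1, 2/3). From the x-coordinate of D, the parameter along the line is τ = (5 − 2)/(-1) = -3.
Then a = (-2) + (-3)·(2/3) = -4.

-4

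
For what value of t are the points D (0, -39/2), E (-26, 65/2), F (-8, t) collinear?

-7/2

Collinearity: (F − D) must be parallel to (E − D) = (-26, 52).
Cross-multiplying the components: (t − (-39/2))·(-26) = (-8)·(52).
Solving gives t = -7/2.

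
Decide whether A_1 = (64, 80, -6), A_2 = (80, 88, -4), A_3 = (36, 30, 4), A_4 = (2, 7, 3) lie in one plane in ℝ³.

No

A normal to the plane through A_1, A_2, A_3 is n = A_1A_2 × A_1A_3 = (180, -216, -576).
The plane has equation n·P = -2304. For A_4: n·A_4 = -2880.
-2880 ≠ -2304, so A_4 is off the plane.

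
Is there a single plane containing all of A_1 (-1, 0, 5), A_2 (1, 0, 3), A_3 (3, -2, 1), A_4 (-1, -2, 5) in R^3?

With A_1 as base: A_1A_2 = (2, 0, -2), A_1A_3 = (4, -2, -4), A_1A_4 = (0, -2, 0).
A_1A_3 × A_1A_4 = (-8, 0, -8).
A_1A_2 · (A_1A_3 × A_1A_4) = 0.
The scalar triple product vanishes, so the four points are coplanar.

Yes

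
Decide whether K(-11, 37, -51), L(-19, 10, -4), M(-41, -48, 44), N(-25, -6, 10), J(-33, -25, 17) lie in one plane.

The plane through K, L, M has normal n = KL × KM = (1430, -650, -130) and equation n·P = -33150.
Checking the remaining points: n·N = -33150, n·J = -33150.
All equal -33150, so all 5 points lie in one plane.

Yes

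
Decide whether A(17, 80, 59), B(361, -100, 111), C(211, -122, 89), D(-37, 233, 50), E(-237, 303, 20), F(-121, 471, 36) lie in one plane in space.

The plane through A, B, C has normal n = AB × AC = (5104, -232, -34568) and equation n·P = -1971304.
Checking the remaining points: n·D = -1971304, n·E = -1971304, n·F = -1971304.
All equal -1971304, so all 6 points lie in one plane.

Yes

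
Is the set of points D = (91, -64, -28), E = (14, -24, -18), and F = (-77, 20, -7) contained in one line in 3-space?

DE = (-77, 40, 10), DF = (-168, 84, 21).
Comparing components 3 and 1: (10)(-168) − (-77)(21) = -63 ≠ 0, so DE and DF are not parallel and the points are not collinear.

No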